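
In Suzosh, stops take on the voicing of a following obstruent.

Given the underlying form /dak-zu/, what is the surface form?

[dagzu]

The rule targets /k/ (voiceless velar stop), which sits before the trigger /z/ (voiced).
The voiced velar stop is [g], so /k/ → [g].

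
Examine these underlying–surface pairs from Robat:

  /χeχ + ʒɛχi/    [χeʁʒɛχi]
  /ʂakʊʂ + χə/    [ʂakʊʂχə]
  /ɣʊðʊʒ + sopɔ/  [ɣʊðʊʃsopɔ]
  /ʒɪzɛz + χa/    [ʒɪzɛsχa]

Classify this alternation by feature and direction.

regressive voicing assimilation

Underlying /χ/ is realised as [ʁ] next to /ʒ/; /ʒ/ itself does not change.
/χ/ is voiceless while /ʒ/ is voiced; the output [ʁ] is voiced, matching the trigger — so the feature that spreads is voicing.
Place and manner are unchanged, so the assimilation is partial, not total.
The same holds elsewhere in the data: /ʒ/ → [ʃ] before /s/ (voiced → voiceless, matching voiceless); /z/ → [s] before /χ/ (voiced → voiceless, matching voiceless) — only voicing changes, and always toward the following segment.
No alternation appears in [ʂakʊʂχə]: there the adjacent consonants already agree in voicing (/ʂ/ and /χ/ are both voiceless), so this form is consistent with the same rule.
Since the segment that changes precedes the conditioning segment, the assimilation is regressive.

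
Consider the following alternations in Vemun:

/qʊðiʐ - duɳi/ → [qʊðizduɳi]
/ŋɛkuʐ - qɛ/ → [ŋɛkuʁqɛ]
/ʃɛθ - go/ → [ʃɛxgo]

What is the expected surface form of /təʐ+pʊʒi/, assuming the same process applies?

The data show regressive place assimilation: /ʐ/ → [z] before /d/; /ʐ/ → [ʁ] before /q/; /θ/ → [x] before /g/. In each pair only place changes, matching the following consonant, while manner and voice stay constant.
/ʐ/ is a voiced retroflex fricative. The following trigger /p/ is bilabial, so /ʐ/ must become bilabial as well.
A voiced bilabial fricative is [β], so the surface segment is [β].

[təβpʊʒi]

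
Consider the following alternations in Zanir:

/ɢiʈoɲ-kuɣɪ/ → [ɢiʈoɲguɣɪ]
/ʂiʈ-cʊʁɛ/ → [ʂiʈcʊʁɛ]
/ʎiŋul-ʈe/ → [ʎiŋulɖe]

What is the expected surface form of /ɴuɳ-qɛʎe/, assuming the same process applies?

[ɴuɳɢɛʎe]

The data show progressive voicing assimilation: /k/ → [g] after /ɲ/; /ʈ/ → [ɖ] after /l/. In each pair only voicing changes, matching the preceding consonant, while place and manner stay constant.
Nothing changes in [ʂiʈcʊʁɛ]: there the adjacent consonants already agree in voicing (/c/ and /ʈ/ are both voiceless), so this form is consistent with the same rule.
/q/ is a voiceless uvular stop. The preceding trigger /ɳ/ is voiced, so /q/ must become voiced as well.
Changing only its voicing to voiced gives [ɢ] — the voiced uvular stop.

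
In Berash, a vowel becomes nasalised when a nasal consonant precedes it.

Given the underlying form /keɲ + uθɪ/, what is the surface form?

/u/ sits next to the nasal /ɲ/ and is therefore nasalised to [ũ].

[keɲũθɪ]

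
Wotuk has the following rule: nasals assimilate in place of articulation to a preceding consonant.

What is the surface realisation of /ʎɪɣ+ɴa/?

/ɴ/ is a voiced uvular nasal. The preceding trigger /ɣ/ is velar, so /ɴ/ must become velar as well.
A voiced velar nasal is [ŋ], so the surface segment is [ŋ].

[ʎɪɣŋa]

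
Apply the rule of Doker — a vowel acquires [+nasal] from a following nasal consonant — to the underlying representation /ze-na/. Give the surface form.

[zẽna]

/e/ sits next to the nasal /n/ and is therefore nasalised to [ẽ].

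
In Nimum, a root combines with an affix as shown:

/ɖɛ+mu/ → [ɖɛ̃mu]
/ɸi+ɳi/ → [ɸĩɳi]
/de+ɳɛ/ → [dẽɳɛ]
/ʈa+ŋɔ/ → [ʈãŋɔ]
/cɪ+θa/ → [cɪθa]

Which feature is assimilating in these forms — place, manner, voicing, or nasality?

The vowel /ɛ/ surfaces as nasalised [ɛ̃] next to the following nasal /m/ — it has acquired the [+nasal] feature of its neighbour.
The other forms show the same pattern: /i/ → [ĩ] before /ɳ/; /e/ → [ẽ] before /ɳ/; /a/ → [ã] before /ŋ/ — each time a vowel is nasalised next to a following nasal.
No change occurs in [cɪθa] because the vowel at the boundary is adjacent to an oral consonant, not a nasal (/ɪ/ next to /θ/).

nasality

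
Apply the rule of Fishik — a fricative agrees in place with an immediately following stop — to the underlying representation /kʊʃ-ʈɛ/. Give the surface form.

The rule targets /ʃ/ (voiceless postalveolar fricative), which sits before the trigger /ʈ/ (retroflex).
The voiceless retroflex fricative is [ʂ], so /ʃ/ → [ʂ].

[kʊʂʈɛ]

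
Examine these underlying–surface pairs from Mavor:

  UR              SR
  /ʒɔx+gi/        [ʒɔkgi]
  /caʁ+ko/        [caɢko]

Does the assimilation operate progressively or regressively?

The segment that alternates is /x/, which surfaces as [k] when adjacent to /g/.
The change fricative → stop matches the manner of the following /g/, identifying this as manner assimilation.
Checking the remaining alternation: /ʁ/ → [ɢ] before /k/ (fricative → stop, matching a stop) — only manner changes, and always toward the following segment.
Since the segment that changes precedes the conditioning segment, the assimilation is regressive.

regressive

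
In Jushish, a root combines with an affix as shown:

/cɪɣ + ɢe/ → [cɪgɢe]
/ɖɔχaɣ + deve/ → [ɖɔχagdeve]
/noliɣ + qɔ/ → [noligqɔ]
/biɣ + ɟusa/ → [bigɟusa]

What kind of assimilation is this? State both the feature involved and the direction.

Comparing underlying and surface forms, /ɣ/ → [g] is the alternation; the neighbouring /ɢ/ is constant.
The change fricative → stop matches the manner of the following /ɢ/, identifying this as manner assimilation.
Place and voice are unchanged, so the assimilation is partial, not total.
Checking the remaining alternations: /ɣ/ → [g] before /d/ (fricative → stop, matching a stop); /ɣ/ → [g] before /q/ (fricative → stop, matching a stop); /ɣ/ → [g] before /ɟ/ (fricative → stop, matching a stop) — only manner changes, and always toward the following segment.
Since the segment that changes precedes the conditioning segment, the assimilation is regressive.

regressive manner assimilation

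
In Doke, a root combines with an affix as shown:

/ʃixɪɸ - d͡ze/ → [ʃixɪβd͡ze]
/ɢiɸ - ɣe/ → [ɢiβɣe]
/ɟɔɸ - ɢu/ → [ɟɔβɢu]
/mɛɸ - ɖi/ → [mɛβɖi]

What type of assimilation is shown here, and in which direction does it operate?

Underlying /ɸ/ is realised as [β] next to /d͡z/; /d͡z/ itself does not change.
The change voiceless → voiced matches the voicing of the following /d͡z/, identifying this as voicing assimilation.
Place and manner are unchanged, so the assimilation is partial, not total.
The same holds elsewhere in the data: /ɸ/ → [β] before /ɣ/ (voiceless → voiced, matching voiced); /ɸ/ → [β] before /ɢ/ (voiceless → voiced, matching voiced); /ɸ/ → [β] before /ɖ/ (voiceless → voiced, matching voiced) — only voicing changes, and always toward the following segment.
The trigger is the following segment, so the direction is regressive (anticipatory).

regressive voicing assimilation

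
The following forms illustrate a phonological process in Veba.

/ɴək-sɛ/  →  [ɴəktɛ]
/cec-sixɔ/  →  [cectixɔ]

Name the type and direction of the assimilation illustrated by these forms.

The segment that alternates is /s/, which surfaces as [t] when adjacent to /k/.
/s/ is a fricative while /k/ is a stop; the output [t] is a stop, matching the trigger — so the feature that spreads is manner.
Place and voice are unchanged, so the assimilation is partial, not total.
The other alternating form patterns the same way: /s/ → [t] after /c/ (fricative → stop, matching a stop) — only manner changes, and always toward the preceding segment.
The trigger is the preceding segment, so the direction is progressive (perseverative).

progressive manner assimilation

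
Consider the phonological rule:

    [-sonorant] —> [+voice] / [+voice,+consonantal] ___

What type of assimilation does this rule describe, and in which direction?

The target ([-sonorant], obstruents) acquires [+voice] next to a voiced consonant ([+voice,+consonantal]) — it takes on the voicing of its neighbour, so the feature that spreads is voicing.
Since the environment is written before the underscore, the trigger precedes the target; the direction is progressive.

progressive voicing assimilation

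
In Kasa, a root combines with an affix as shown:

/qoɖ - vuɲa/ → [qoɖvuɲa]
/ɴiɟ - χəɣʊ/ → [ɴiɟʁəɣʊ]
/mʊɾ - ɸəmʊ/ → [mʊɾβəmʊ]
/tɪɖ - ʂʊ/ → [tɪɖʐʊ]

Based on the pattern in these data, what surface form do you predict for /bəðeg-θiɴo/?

[bəðegðiɴo]

The data show progressive voicing assimilation: /χ/ → [ʁ] after /ɟ/; /ɸ/ → [β] after /ɾ/; /ʂ/ → [ʐ] after /ɖ/. In each pair only voicing changes, matching the preceding consonant, while place and manner stay constant.
No alternation appears in [qoɖvuɲa]: there the adjacent consonants already agree in voicing (/v/ and /ɖ/ are both voiced), so this form is consistent with the same rule.
/θ/ is a voiceless dental fricative. The preceding trigger /g/ is voiced, so /θ/ must become voiced as well.
A voiced dental fricative is [ð], so the surface segment is [ð].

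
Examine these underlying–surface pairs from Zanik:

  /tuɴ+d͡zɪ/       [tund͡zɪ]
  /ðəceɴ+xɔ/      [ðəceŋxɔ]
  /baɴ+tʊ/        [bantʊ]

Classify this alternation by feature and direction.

Comparing underlying and surface forms, /ɴ/ → [n] is the alternation; the neighbouring /d͡z/ is constant.
/ɴ/ is uvular while /d͡z/ is alveolar; the output [n] is alveolar, matching the trigger — so the feature that spreads is place.
Manner and voice are unchanged, so the assimilation is partial, not total.
The same holds elsewhere in the data: /ɴ/ → [ŋ] before /x/ (uvular → velar, matching velar); /ɴ/ → [n] before /t/ (uvular → alveolar, matching alveolar) — only place changes, and always toward the following segment.
The trigger is the following segment, so the direction is regressive (anticipatory).

regressive place assimilation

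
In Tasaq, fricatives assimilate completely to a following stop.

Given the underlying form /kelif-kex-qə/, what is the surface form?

[kelikkeqqə]

/f/ is the segment targeted by the rule; it sits immediately before /k/, so it assimilates completely and surfaces as [k].
The same rule applies at the second boundary: /x/ → [q] next to /q/.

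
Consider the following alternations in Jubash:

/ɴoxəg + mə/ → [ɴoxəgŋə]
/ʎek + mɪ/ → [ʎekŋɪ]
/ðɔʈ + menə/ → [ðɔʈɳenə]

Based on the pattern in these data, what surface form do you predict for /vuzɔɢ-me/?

[vuzɔɢɴe]

The data show progressive place assimilation: /m/ → [ŋ] after /g/; /m/ → [ŋ] after /k/; /m/ → [ɳ] after /ʈ/. In each pair only place changes, matching the preceding consonant, while manner and voice stay constant.
/m/ is a voiced bilabial nasal. The preceding trigger /ɢ/ is uvular, so /m/ must become uvular as well.
Changing only its place to uvular gives [ɴ] — the voiced uvular nasal.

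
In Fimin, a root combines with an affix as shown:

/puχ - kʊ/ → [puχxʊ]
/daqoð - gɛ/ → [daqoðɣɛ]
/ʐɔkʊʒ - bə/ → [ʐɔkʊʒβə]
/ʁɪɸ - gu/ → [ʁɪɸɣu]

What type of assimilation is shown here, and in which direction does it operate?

progressive manner assimilation

Comparing underlying and surface forms, /k/ → [x] is the alternation; the neighbouring /χ/ is constant.
The change stop → fricative matches the manner of the preceding /χ/, identifying this as manner assimilation.
Place and voice are unchanged, so the assimilation is partial, not total.
The other alternating forms pattern the same way: /g/ → [ɣ] after /ð/ (stop → fricative, matching a fricative); /b/ → [β] after /ʒ/ (stop → fricative, matching a fricative); /g/ → [ɣ] after /ɸ/ (stop → fricative, matching a fricative) — only manner changes, and always toward the preceding segment.
Since the segment that changes follows the conditioning segment, the assimilation is progressive.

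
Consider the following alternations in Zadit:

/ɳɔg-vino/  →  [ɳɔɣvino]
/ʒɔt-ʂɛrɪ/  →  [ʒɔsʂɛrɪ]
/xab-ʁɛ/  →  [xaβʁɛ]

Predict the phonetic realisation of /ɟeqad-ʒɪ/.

The data show regressive manner assimilation: /g/ → [ɣ] before /v/; /t/ → [s] before /ʂ/; /b/ → [β] before /ʁ/. In each pair only manner changes, matching the following consonant, while place and voice stay constant.
/d/ is a voiced alveolar stop. The following trigger /ʒ/ is a fricative, so /d/ must become a fricative as well.
A voiced alveolar fricative is [z], so the surface segment is [z].

[ɟeqazʒɪ]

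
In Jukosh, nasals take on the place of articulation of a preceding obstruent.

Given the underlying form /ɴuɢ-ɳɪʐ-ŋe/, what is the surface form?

/ɳ/ is a voiced retroflex nasal. The preceding trigger /ɢ/ is uvular, so /ɳ/ must become uvular as well.
A voiced uvular nasal is [ɴ], so the surface segment is [ɴ].
At the second juncture, /ŋ/ likewise becomes [ɳ] adjacent to /ʐ/.

[ɴuɢɴɪʐɳe]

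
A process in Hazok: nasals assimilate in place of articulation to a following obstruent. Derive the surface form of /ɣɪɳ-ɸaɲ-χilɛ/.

/ɳ/ is a voiced retroflex nasal. The following trigger /ɸ/ is bilabial, so /ɳ/ must become bilabial as well.
The voiced bilabial nasal is [m], so /ɳ/ → [m].
The same rule applies at the second boundary: /ɲ/ → [ɴ] next to /χ/.

[ɣɪmɸaɴχilɛ]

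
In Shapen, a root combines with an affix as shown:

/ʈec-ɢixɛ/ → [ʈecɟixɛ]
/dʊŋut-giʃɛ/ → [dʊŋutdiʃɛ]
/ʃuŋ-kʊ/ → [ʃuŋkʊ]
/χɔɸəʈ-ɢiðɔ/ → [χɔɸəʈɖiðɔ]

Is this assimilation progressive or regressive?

progressive

The segment that alternates is /ɢ/, which surfaces as [ɟ] when adjacent to /c/.
The change uvular → palatal matches the place of the preceding /c/, identifying this as place assimilation.
The other alternating forms pattern the same way: /g/ → [d] after /t/ (velar → alveolar, matching alveolar); /ɢ/ → [ɖ] after /ʈ/ (uvular → retroflex, matching retroflex) — only place changes, and always toward the preceding segment.
No alternation appears in [ʃuŋkʊ]: there the adjacent consonants already agree in place (/k/ and /ŋ/ are both velar), so this form is consistent with the same rule.
The trigger is the preceding segment, so the direction is progressive (perseverative).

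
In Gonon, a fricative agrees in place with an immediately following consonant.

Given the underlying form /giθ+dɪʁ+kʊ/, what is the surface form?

[gisdɪɣkʊ]

/θ/ is a voiceless dental fricative. The following trigger /d/ is alveolar, so /θ/ must become alveolar as well.
The voiceless alveolar fricative is [s], so /θ/ → [s].
At the second juncture, /ʁ/ likewise becomes [ɣ] adjacent to /k/.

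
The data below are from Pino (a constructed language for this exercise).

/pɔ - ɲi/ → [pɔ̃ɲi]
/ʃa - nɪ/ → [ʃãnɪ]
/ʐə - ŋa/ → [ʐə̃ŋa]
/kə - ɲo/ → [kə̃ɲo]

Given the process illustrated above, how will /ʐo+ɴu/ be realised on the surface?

The data show regressive nasality assimilation (vowel nasalisation): /ɔ/ → [ɔ̃] before /ɲ/; /a/ → [ã] before /n/; /ə/ → [ə̃] before /ŋ/; /ə/ → [ə̃] before /ɲ/ — a vowel is nasalised by an immediately following nasal consonant.
The vowel /o/ is adjacent to the following nasal /ɴ/, so it acquires [+nasal] and surfaces as [õ].

[ʐõɴu]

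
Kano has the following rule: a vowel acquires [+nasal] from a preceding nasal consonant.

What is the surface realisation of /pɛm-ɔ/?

[pɛmɔ̃]

/ɔ/ sits next to the nasal /m/ and is therefore nasalised to [ɔ̃].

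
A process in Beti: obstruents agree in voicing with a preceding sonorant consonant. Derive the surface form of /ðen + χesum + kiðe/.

The rule targets /χ/ (voiceless uvular fricative), which sits after the trigger /n/ (voiced).
The voiced uvular fricative is [ʁ], so /χ/ → [ʁ].
The same rule applies at the second boundary: /k/ → [g] next to /m/.

[ðenʁesumgiðe]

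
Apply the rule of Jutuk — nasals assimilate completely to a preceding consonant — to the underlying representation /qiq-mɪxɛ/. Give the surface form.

[qiqqɪxɛ]

/m/ is the segment targeted by the rule; it sits immediately after /q/, so it assimilates completely and surfaces as [q].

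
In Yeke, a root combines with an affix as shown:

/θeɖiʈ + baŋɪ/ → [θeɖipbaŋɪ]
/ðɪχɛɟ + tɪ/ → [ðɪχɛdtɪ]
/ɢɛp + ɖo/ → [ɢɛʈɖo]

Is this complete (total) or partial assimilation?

Comparing underlying and surface forms, /ʈ/ → [p] is the alternation; the neighbouring /b/ is constant.
/ʈ/ is retroflex while /b/ is bilabial; the output [p] is bilabial, matching the trigger — so the feature that spreads is place.
Manner and voice are unchanged, so the assimilation is partial, not total.
The other alternating forms pattern the same way: /ɟ/ → [d] before /t/ (palatal → alveolar, matching alveolar); /p/ → [ʈ] before /ɖ/ (bilabial → retroflex, matching retroflex) — only place changes, and always toward the following segment.

partial assimilation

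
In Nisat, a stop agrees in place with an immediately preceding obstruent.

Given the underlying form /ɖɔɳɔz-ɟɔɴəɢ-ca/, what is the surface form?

[ɖɔɳɔzdɔɴəɢqa]

/ɟ/ is a voiced palatal stop. The preceding trigger /z/ is alveolar, so /ɟ/ must become alveolar as well.
Changing only its place to alveolar gives [d] — the voiced alveolar stop.
At the second juncture, /c/ likewise becomes [q] adjacent to /ɢ/.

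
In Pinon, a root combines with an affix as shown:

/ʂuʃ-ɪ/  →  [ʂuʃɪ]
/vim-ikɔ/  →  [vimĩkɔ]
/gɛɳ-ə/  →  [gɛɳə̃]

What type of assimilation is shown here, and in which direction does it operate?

progressive nasality assimilation (vowel nasalisation)

The vowel /i/ surfaces as nasalised [ĩ] next to the preceding nasal /m/ — it has acquired the [+nasal] feature of its neighbour.
Likewise in the remaining data: /ə/ → [ə̃] after /ɳ/ — each time a vowel is nasalised next to a preceding nasal.
No change occurs in [ʂuʃɪ] because the vowel at the boundary is adjacent to an oral consonant, not a nasal (/ɪ/ next to /ʃ/).
Because the conditioning nasal is to the left of the vowel that changes, the process is progressive (perseverative).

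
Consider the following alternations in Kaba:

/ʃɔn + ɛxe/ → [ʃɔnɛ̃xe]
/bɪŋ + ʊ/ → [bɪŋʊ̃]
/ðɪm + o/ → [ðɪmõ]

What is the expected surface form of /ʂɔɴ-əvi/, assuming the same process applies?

[ʂɔɴə̃vi]

The data show progressive nasality assimilation (vowel nasalisation): /ɛ/ → [ɛ̃] after /n/; /ʊ/ → [ʊ̃] after /ŋ/; /o/ → [õ] after /m/ — a vowel is nasalised by an immediately preceding nasal consonant.
The vowel /ə/ is adjacent to the preceding nasal /ɴ/, so it acquires [+nasal] and surfaces as [ə̃].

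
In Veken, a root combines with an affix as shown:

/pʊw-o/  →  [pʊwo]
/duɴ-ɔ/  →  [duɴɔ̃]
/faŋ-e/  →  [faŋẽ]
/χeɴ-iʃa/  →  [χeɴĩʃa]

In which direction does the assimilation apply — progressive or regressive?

The vowel /ɔ/ surfaces as nasalised [ɔ̃] next to the preceding nasal /ɴ/ — it has acquired the [+nasal] feature of its neighbour.
Likewise in the remaining data: /e/ → [ẽ] after /ŋ/; /i/ → [ĩ] after /ɴ/ — each time a vowel is nasalised next to a preceding nasal.
No change occurs in [pʊwo] because the vowel at the boundary is adjacent to an oral consonant, not a nasal (/o/ next to /w/).
Because the conditioning nasal is to the left of the vowel that changes, the process is progressive (perseverative).

progressive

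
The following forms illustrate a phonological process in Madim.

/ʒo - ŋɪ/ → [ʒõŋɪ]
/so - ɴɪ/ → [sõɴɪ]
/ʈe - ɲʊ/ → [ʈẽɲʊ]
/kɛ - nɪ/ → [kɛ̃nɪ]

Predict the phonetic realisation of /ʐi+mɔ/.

The data show regressive nasality assimilation (vowel nasalisation): /o/ → [õ] before /ŋ/; /o/ → [õ] before /ɴ/; /e/ → [ẽ] before /ɲ/; /ɛ/ → [ɛ̃] before /n/ — a vowel is nasalised by an immediately following nasal consonant.
/i/ sits next to the nasal /m/ and is therefore nasalised to [ĩ].

[ʐĩmɔ]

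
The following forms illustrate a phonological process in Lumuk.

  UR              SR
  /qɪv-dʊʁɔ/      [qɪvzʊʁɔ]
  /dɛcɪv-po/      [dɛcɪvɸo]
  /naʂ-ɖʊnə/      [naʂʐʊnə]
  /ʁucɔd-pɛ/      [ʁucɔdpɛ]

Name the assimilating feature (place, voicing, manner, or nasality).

Underlying /d/ is realised as [z] next to /v/; /v/ itself does not change.
/d/ is a stop while /v/ is a fricative; the output [z] is a fricative, matching the trigger — so the feature that spreads is manner.
The other alternating forms pattern the same way: /p/ → [ɸ] after /v/ (stop → fricative, matching a fricative); /ɖ/ → [ʐ] after /ʂ/ (stop → fricative, matching a fricative) — only manner changes, and always toward the preceding segment.
Nothing changes in [ʁucɔdpɛ]: there the adjacent consonants already agree in manner (/p/ and /d/ are both stops), so this form is consistent with the same rule.

manner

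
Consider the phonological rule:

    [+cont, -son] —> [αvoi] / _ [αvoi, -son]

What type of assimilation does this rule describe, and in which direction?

The shared variable α links the value of [voi] on the target to the same value on the neighbouring segment, so voicing is the feature that assimilates.
The conditioning segment sits to the right of the focus bar, meaning the trigger follows the segment that changes — regressive assimilation.

regressive voicing assimilation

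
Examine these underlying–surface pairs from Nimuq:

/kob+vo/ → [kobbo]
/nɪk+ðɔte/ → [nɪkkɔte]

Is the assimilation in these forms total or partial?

total assimilation

Underlying /v/ is realised as [b] next to /b/; /b/ itself does not change.
The output [b] is identical to the trigger /b/ — every feature (place, manner, voicing) has been copied — so this is total assimilation.
The other form behaves the same way: /ð/ → [k] after /k/ — in each case the output is a copy of the preceding consonant.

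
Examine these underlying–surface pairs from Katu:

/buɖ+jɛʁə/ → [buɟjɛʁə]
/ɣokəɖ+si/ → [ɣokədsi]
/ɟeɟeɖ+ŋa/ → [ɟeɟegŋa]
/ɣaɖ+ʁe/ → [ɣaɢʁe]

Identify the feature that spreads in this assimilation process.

place

Comparing underlying and surface forms, /ɖ/ → [ɟ] is the alternation; the neighbouring /j/ is constant.
The change retroflex → palatal matches the place of the following /j/, identifying this as place assimilation.
Checking the remaining alternations: /ɖ/ → [d] before /s/ (retroflex → alveolar, matching alveolar); /ɖ/ → [g] before /ŋ/ (retroflex → velar, matching velar); /ɖ/ → [ɢ] before /ʁ/ (retroflex → uvular, matching uvular) — only place changes, and always toward the following segment.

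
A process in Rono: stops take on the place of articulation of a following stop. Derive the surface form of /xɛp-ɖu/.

The rule targets /p/ (voiceless bilabial stop), which sits before the trigger /ɖ/ (retroflex).
A voiceless retroflex stop is [ʈ], so the surface segment is [ʈ].

[xɛʈɖu]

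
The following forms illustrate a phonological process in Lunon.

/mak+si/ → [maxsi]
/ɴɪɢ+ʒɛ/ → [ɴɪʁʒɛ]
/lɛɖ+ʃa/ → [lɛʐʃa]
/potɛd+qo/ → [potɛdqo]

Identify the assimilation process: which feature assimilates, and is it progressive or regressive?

The segment that alternates is /k/, which surfaces as [x] when adjacent to /s/.
The change stop → fricative matches the manner of the following /s/, identifying this as manner assimilation.
Place and voice are unchanged, so the assimilation is partial, not total.
Checking the remaining alternations: /ɢ/ → [ʁ] before /ʒ/ (stop → fricative, matching a fricative); /ɖ/ → [ʐ] before /ʃ/ (stop → fricative, matching a fricative) — only manner changes, and always toward the following segment.
Nothing changes in [potɛdqo]: there the adjacent consonants already agree in manner (/d/ and /q/ are both stops), so this form is consistent with the same rule.
Since the segment that changes precedes the conditioning segment, the assimilation is regressive.

regressive manner assimilation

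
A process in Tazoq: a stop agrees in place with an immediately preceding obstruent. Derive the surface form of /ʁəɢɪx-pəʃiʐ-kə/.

[ʁəɢɪxkəʃiʐʈə]

The rule targets /p/ (voiceless bilabial stop), which sits after the trigger /x/ (velar).
Changing only its place to velar gives [k] — the voiceless velar stop.
The same rule applies at the second boundary: /k/ → [ʈ] next to /ʐ/.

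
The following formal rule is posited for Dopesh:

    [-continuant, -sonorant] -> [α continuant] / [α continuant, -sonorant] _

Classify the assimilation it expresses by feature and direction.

The shared variable α links the value of [continuant] on the target to that of the neighbouring obstruent. [continuant] distinguishes stops from fricatives — a manner-of-articulation feature — so this is manner assimilation.
Since the environment is written before the underscore, the trigger precedes the target; the direction is progressive.

progressive manner assimilation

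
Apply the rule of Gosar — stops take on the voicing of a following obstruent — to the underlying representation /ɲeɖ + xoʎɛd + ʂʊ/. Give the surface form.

/ɖ/ is a voiced retroflex stop. The following trigger /x/ is voiceless, so /ɖ/ must become voiceless as well.
A voiceless retroflex stop is [ʈ], so the surface segment is [ʈ].
The same rule applies at the second boundary: /d/ → [t] next to /ʂ/.

[ɲeʈxoʎɛtʂʊ]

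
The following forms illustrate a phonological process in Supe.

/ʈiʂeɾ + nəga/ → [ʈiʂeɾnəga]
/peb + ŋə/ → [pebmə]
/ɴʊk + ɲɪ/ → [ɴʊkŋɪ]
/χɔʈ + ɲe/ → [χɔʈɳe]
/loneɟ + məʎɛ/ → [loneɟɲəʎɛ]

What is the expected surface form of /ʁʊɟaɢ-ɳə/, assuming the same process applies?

[ʁʊɟaɢɴə]

The data show progressive place assimilation: /ŋ/ → [m] after /b/; /ɲ/ → [ŋ] after /k/; /ɲ/ → [ɳ] after /ʈ/; /m/ → [ɲ] after /ɟ/. In each pair only place changes, matching the preceding consonant, while manner and voice stay constant.
No alternation appears in [ʈiʂeɾnəga]: there the adjacent consonants already agree in place (/n/ and /ɾ/ are both alveolar), so this form is consistent with the same rule.
/ɳ/ is a voiced retroflex nasal. The preceding trigger /ɢ/ is uvular, so /ɳ/ must become uvular as well.
The voiced uvular nasal is [ɴ], so /ɳ/ → [ɴ].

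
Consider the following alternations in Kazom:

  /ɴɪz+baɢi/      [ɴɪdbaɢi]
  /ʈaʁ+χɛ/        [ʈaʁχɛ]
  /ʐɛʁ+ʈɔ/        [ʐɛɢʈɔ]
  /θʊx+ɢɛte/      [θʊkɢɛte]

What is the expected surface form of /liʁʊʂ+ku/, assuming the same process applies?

[liʁʊʈku]

The data show regressive manner assimilation: /z/ → [d] before /b/; /ʁ/ → [ɢ] before /ʈ/; /x/ → [k] before /ɢ/. In each pair only manner changes, matching the following consonant, while place and voice stay constant.
No alternation appears in [ʈaʁχɛ]: there the adjacent consonants already agree in manner (/ʁ/ and /χ/ are both fricatives), so this form is consistent with the same rule.
/ʂ/ is a voiceless retroflex fricative. The following trigger /k/ is a stop, so /ʂ/ must become a stop as well.
Changing only its manner to stop gives [ʈ] — the voiceless retroflex stop.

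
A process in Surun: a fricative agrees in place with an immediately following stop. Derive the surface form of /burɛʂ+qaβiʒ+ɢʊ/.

[burɛχqaβiʁɢʊ]

The rule targets /ʂ/ (voiceless retroflex fricative), which sits before the trigger /q/ (uvular).
Changing only its place to uvular gives [χ] — the voiceless uvular fricative.
At the second juncture, /ʒ/ likewise becomes [ʁ] adjacent to /ɢ/.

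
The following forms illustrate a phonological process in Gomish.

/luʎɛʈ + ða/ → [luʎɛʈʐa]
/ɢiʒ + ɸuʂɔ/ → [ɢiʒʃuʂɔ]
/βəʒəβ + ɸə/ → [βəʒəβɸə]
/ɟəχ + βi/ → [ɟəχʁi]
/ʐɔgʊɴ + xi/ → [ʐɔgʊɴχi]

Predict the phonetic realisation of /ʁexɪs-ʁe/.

The data show progressive place assimilation: /ð/ → [ʐ] after /ʈ/; /ɸ/ → [ʃ] after /ʒ/; /β/ → [ʁ] after /χ/; /x/ → [χ] after /ɴ/. In each pair only place changes, matching the preceding consonant, while manner and voice stay constant.
Nothing changes in [βəʒəβɸə]: there the adjacent consonants already agree in place (/ɸ/ and /β/ are both bilabial), so this form is consistent with the same rule.
/ʁ/ is a voiced uvular fricative. The preceding trigger /s/ is alveolar, so /ʁ/ must become alveolar as well.
A voiced alveolar fricative is [z], so the surface segment is [z].

[ʁexɪsze]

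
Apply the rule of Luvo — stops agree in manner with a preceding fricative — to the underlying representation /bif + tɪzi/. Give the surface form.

/t/ is a voiceless alveolar stop. The preceding trigger /f/ is a fricative, so /t/ must become a fricative as well.
Changing only its manner to fricative gives [s] — the voiceless alveolar fricative.

[bifsɪzi]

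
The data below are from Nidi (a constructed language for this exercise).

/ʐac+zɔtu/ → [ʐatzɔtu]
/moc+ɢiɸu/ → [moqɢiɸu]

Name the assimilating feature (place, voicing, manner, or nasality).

Comparing underlying and surface forms, /c/ → [t] is the alternation; the neighbouring /z/ is constant.
The change palatal → alveolar matches the place of the following /z/, identifying this as place assimilation.
Checking the remaining alternation: /c/ → [q] before /ɢ/ (palatal → uvular, matching uvular) — only place changes, and always toward the following segment.

place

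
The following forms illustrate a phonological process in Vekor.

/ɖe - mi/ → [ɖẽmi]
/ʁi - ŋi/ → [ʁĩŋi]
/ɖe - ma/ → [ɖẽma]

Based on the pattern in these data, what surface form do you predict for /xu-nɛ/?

[xũnɛ]

The data show regressive nasality assimilation (vowel nasalisation): /e/ → [ẽ] before /m/; /i/ → [ĩ] before /ŋ/ — a vowel is nasalised by an immediately following nasal consonant.
/u/ sits next to the nasal /n/ and is therefore nasalised to [ũ].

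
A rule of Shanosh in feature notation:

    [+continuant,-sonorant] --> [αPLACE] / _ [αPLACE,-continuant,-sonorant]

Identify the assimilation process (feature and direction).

The shared variable α links the value of the place features (abbreviated [PLACE]) on the target to the same value on the neighbouring segment, so place is the feature that assimilates.
Since the environment is written after the underscore, the trigger follows the target; the direction is regressive.

regressive place assimilation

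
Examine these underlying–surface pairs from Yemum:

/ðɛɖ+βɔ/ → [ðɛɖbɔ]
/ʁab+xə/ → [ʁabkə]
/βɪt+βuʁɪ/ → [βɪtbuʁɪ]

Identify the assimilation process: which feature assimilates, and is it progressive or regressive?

Underlying /β/ is realised as [b] next to /ɖ/; /ɖ/ itself does not change.
The change fricative → stop matches the manner of the preceding /ɖ/, identifying this as manner assimilation.
Place and voice are unchanged, so the assimilation is partial, not total.
The other alternating forms pattern the same way: /x/ → [k] after /b/ (fricative → stop, matching a stop); /β/ → [b] after /t/ (fricative → stop, matching a stop) — only manner changes, and always toward the preceding segment.
Since the segment that changes follows the conditioning segment, the assimilation is progressive.

progressive manner assimilation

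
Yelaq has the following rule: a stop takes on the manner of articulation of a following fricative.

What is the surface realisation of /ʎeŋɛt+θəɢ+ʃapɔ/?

The rule targets /t/ (voiceless alveolar stop), which sits before the trigger /θ/ (fricative).
Changing only its manner to fricative gives [s] — the voiceless alveolar fricative.
The same rule applies at the second boundary: /ɢ/ → [ʁ] next to /ʃ/.

[ʎeŋɛsθəʁʃapɔ]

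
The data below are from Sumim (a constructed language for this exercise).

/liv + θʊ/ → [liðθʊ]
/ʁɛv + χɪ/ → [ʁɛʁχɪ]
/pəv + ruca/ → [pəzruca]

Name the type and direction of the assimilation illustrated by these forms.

The segment that alternates is /v/, which surfaces as [ð] when adjacent to /θ/.
/v/ is labiodental while /θ/ is dental; the output [ð] is dental, matching the trigger — so the feature that spreads is place.
Manner and voice are unchanged, so the assimilation is partial, not total.
The other alternating forms pattern the same way: /v/ → [ʁ] before /χ/ (labiodental → uvular, matching uvular); /v/ → [z] before /r/ (labiodental → alveolar, matching alveolar) — only place changes, and always toward the following segment.
Since the segment that changes precedes the conditioning segment, the assimilation is regressive.

regressive place assimilation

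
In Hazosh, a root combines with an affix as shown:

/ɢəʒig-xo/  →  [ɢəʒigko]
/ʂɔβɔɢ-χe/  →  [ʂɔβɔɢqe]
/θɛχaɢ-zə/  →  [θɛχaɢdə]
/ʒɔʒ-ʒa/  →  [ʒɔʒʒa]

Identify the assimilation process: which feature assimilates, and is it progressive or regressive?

The segment that alternates is /x/, which surfaces as [k] when adjacent to /g/.
The change fricative → stop matches the manner of the preceding /g/, identifying this as manner assimilation.
Place and voice are unchanged, so the assimilation is partial, not total.
The other alternating forms pattern the same way: /χ/ → [q] after /ɢ/ (fricative → stop, matching a stop); /z/ → [d] after /ɢ/ (fricative → stop, matching a stop) — only manner changes, and always toward the preceding segment.
Nothing changes in [ʒɔʒʒa]: there the adjacent consonants already agree in manner (/ʒ/ and /ʒ/ are both fricatives), so this form is consistent with the same rule.
Since the segment that changes follows the conditioning segment, the assimilation is progressive.

progressive manner assimilation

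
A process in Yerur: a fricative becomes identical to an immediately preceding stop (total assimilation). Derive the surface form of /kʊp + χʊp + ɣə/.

/χ/ is the segment targeted by the rule; it sits immediately after /p/, so it assimilates completely and surfaces as [p].
The same rule applies at the second boundary: /ɣ/ → [p] next to /p/.

[kʊppʊppə]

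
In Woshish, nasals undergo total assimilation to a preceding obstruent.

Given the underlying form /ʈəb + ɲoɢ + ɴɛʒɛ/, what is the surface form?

/ɲ/ is the segment targeted by the rule; it sits immediately after /b/, so it assimilates completely and surfaces as [b].
The same rule applies at the second boundary: /ɴ/ → [ɢ] next to /ɢ/.

[ʈəbboɢɢɛʒɛ]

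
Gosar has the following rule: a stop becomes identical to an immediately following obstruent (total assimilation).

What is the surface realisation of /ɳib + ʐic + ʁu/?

[ɳiʐʐiʁʁu]

/b/ is the segment targeted by the rule; it sits immediately before /ʐ/, so it assimilates completely and surfaces as [ʐ].
At the second juncture, /c/ likewise becomes [ʁ] adjacent to /ʁ/.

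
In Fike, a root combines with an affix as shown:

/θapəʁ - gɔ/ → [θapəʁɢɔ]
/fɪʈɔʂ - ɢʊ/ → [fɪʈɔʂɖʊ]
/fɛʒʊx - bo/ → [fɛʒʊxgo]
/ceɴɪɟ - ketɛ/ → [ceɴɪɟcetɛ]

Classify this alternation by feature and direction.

Underlying /g/ is realised as [ɢ] next to /ʁ/; /ʁ/ itself does not change.
The change velar → uvular matches the place of the preceding /ʁ/, identifying this as place assimilation.
Manner and voice are unchanged, so the assimilation is partial, not total.
The same holds elsewhere in the data: /ɢ/ → [ɖ] after /ʂ/ (uvular → retroflex, matching retroflex); /b/ → [g] after /x/ (bilabial → velar, matching velar); /k/ → [c] after /ɟ/ (velar → palatal, matching palatal) — only place changes, and always toward the preceding segment.
The trigger is the preceding segment, so the direction is progressive (perseverative).

progressive place assimilation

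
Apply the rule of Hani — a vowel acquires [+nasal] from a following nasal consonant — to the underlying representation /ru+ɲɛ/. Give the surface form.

The vowel /u/ is adjacent to the following nasal /ɲ/, so it acquires [+nasal] and surfaces as [ũ].

[rũɲɛ]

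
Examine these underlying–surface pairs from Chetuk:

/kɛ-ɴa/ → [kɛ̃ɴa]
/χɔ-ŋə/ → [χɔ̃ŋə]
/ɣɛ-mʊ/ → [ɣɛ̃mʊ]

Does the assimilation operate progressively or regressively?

The vowel /ɛ/ surfaces as nasalised [ɛ̃] next to the following nasal /ɴ/ — it has acquired the [+nasal] feature of its neighbour.
Likewise in the remaining data: /ɔ/ → [ɔ̃] before /ŋ/; /ɛ/ → [ɛ̃] before /m/ — each time a vowel is nasalised next to a following nasal.
Because the conditioning nasal is to the right of the vowel that changes, the process is regressive (anticipatory).

regressive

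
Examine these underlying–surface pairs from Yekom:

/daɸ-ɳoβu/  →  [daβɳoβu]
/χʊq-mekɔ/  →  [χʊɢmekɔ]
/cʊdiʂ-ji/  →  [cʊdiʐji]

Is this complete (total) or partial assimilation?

Underlying /ɸ/ is realised as [β] next to /ɳ/; /ɳ/ itself does not change.
The change voiceless → voiced matches the voicing of the following /ɳ/, identifying this as voicing assimilation.
Place and manner are unchanged, so the assimilation is partial, not total.
The other alternating forms pattern the same way: /q/ → [ɢ] before /m/ (voiceless → voiced, matching voiced); /ʂ/ → [ʐ] before /j/ (voiceless → voiced, matching voiced) — only voicing changes, and always toward the following segment.

partial assimilation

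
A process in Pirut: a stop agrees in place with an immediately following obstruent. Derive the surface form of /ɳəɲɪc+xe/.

The rule targets /c/ (voiceless palatal stop), which sits before the trigger /x/ (velar).
The voiceless velar stop is [k], so /c/ → [k].

[ɳəɲɪkxe]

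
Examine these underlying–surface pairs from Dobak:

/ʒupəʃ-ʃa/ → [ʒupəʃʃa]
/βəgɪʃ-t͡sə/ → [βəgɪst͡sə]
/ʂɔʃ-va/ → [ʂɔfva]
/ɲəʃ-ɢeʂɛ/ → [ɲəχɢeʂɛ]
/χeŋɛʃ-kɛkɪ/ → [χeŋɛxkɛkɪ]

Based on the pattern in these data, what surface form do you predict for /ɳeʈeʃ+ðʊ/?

[ɳeʈeθðʊ]

The data show regressive place assimilation: /ʃ/ → [s] before /t͡s/; /ʃ/ → [f] before /v/; /ʃ/ → [χ] before /ɢ/; /ʃ/ → [x] before /k/. In each pair only place changes, matching the following consonant, while manner and voice stay constant.
No alternation appears in [ʒupəʃʃa]: there the adjacent consonants already agree in place (/ʃ/ and /ʃ/ are both postalveolar), so this form is consistent with the same rule.
The rule targets /ʃ/ (voiceless postalveolar fricative), which sits before the trigger /ð/ (dental).
Changing only its place to dental gives [θ] — the voiceless dental fricative.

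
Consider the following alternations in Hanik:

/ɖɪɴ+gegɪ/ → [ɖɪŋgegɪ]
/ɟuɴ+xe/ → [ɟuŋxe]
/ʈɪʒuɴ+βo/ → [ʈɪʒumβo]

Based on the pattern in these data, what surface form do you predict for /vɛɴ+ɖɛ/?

[vɛɳɖɛ]

The data show regressive place assimilation: /ɴ/ → [ŋ] before /g/; /ɴ/ → [ŋ] before /x/; /ɴ/ → [m] before /β/. In each pair only place changes, matching the following consonant, while manner and voice stay constant.
The rule targets /ɴ/ (voiced uvular nasal), which sits before the trigger /ɖ/ (retroflex).
Changing only its place to retroflex gives [ɳ] — the voiced retroflex nasal.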